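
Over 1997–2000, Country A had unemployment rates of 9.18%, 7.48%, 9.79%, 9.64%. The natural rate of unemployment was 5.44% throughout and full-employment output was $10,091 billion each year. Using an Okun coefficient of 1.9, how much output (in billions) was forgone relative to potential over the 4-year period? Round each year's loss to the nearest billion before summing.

Year 1997: gap = -1.9 × (9.18 - 5.44) = -7.106%, loss ≈ 10091 × 7.106/100 ≈ 717.
Year 1998: gap = -1.9 × (7.48 - 5.44) = -3.876%, loss ≈ 10091 × 3.876/100 ≈ 391.
Year 1999: gap = -1.9 × (9.79 - 5.44) = -8.265%, loss ≈ 10091 × 8.265/100 ≈ 834.
Year 2000: gap = -1.9 × (9.64 - 5.44) = -7.98%, loss ≈ 10091 × 7.98/100 ≈ 805.
Total lost output = 717 + 391 + 834 + 805 = 2747 billion.

$2,747 billion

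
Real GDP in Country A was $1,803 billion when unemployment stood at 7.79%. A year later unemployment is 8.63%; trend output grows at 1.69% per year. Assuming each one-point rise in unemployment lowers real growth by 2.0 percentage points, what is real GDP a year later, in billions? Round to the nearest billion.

Δu = 8.63 - 7.79 = 0.84 points.
Okun's law (growth form): g_Y = g_Y* - β × Δu = 1.69 - 2.0 × (0.84) = 1.69 - 1.68 = 0.01%.
Real GDP in the next year = 1803 × (1 + 0.01/100) = 1803 × 1.0001 ≈ 1803 billion.

$1,803 billion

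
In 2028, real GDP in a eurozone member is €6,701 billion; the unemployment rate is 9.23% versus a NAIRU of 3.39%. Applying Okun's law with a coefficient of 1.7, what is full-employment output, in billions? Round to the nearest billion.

Unemployment gap = 9.23 - 3.39 = 5.84 points, so output gap = -1.7 × 5.84 = -9.928%.
Since Y = Y* × (1 + gap/100), Y* = 6701/0.90072 ≈ 7440 billion.

€7,440 billion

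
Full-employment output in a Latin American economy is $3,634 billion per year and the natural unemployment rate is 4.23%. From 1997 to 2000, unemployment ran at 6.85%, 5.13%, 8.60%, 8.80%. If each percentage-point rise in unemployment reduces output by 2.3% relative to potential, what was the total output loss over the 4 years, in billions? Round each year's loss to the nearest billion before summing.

Year 1997: gap = -2.3 × (6.85 - 4.23) = -6.026%, loss ≈ 3634 × 6.026/100 ≈ 219.
Year 1998: gap = -2.3 × (5.13 - 4.23) = -2.07%, loss ≈ 3634 × 2.07/100 ≈ 75.
Year 1999: gap = -2.3 × (8.6 - 4.23) = -10.051%, loss ≈ 3634 × 10.051/100 ≈ 365.
Year 2000: gap = -2.3 × (8.8 - 4.23) = -10.511%, loss ≈ 3634 × 10.511/100 ≈ 382.
Total lost output = 219 + 75 + 365 + 382 = 1041 billion.

$1,041 billion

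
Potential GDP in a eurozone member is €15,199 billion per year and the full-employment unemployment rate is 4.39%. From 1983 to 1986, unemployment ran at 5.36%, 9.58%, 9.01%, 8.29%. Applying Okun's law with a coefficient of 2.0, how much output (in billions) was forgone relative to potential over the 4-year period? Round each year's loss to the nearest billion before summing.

Year 1983: gap = -2.0 × (5.36 - 4.39) = -1.94%, loss ≈ 15199 × 1.94/100 ≈ 295.
Year 1984: gap = -2.0 × (9.58 - 4.39) = -10.38%, loss ≈ 15199 × 10.38/100 ≈ 1578.
Year 1985: gap = -2.0 × (9.01 - 4.39) = -9.24%, loss ≈ 15199 × 9.24/100 ≈ 1404.
Year 1986: gap = -2.0 × (8.29 - 4.39) = -7.8%, loss ≈ 15199 × 7.8/100 ≈ 1186.
Total lost output = 295 + 1578 + 1404 + 1186 = 4463 billion.

€4,463 billion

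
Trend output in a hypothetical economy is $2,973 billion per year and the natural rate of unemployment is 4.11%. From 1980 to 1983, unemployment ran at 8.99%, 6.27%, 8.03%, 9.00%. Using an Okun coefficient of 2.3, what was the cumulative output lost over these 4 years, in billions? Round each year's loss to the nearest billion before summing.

$1,084 billion

Year 1980: gap = -2.3 × (8.99 - 4.11) = -11.224%, loss ≈ 2973 × 11.224/100 ≈ 334.
Year 1981: gap = -2.3 × (6.27 - 4.11) = -4.968%, loss ≈ 2973 × 4.968/100 ≈ 148.
Year 1982: gap = -2.3 × (8.03 - 4.11) = -9.016%, loss ≈ 2973 × 9.016/100 ≈ 268.
Year 1983: gap = -2.3 × (9 - 4.11) = -11.247%, loss ≈ 2973 × 11.247/100 ≈ 334.
Total lost output = 334 + 148 + 268 + 334 = 1084 billion.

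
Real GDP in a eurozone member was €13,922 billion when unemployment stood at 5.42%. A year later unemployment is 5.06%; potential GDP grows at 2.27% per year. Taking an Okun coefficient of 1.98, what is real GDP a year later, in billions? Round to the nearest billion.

€14,337 billion

Δu = 5.06 - 5.42 = -0.36 points.
Okun's law (growth form): g_Y = g_Y* - β × Δu = 2.27 - 1.98 × (-0.36) = 2.27 + 0.7128 = 2.9828%.
Real GDP in the next year = 13922 × (1 + 2.9828/100) = 13922 × 1.029828 ≈ 14337 billion.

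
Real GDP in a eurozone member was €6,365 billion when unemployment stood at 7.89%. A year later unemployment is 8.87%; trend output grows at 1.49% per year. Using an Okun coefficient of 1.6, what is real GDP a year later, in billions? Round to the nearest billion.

Δu = 8.87 - 7.89 = 0.98 points.
Okun's law (growth form): g_Y = g_Y* - β × Δu = 1.49 - 1.6 × (0.98) = 1.49 - 1.568 = -0.078%.
Real GDP in the next year = 6365 × (1 - 0.078/100) = 6365 × 0.99922 ≈ 6360 billion.

€6,360 billion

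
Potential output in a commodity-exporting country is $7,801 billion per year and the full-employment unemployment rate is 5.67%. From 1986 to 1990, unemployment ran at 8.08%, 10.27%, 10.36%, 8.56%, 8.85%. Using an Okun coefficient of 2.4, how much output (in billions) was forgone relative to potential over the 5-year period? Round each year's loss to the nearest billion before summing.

$3,326 billion

Year 1986: gap = -2.4 × (8.08 - 5.67) = -5.784%, loss ≈ 7801 × 5.784/100 ≈ 451.
Year 1987: gap = -2.4 × (10.27 - 5.67) = -11.04%, loss ≈ 7801 × 11.04/100 ≈ 861.
Year 1988: gap = -2.4 × (10.36 - 5.67) = -11.256%, loss ≈ 7801 × 11.256/100 ≈ 878.
Year 1989: gap = -2.4 × (8.56 - 5.67) = -6.936%, loss ≈ 7801 × 6.936/100 ≈ 541.
Year 1990: gap = -2.4 × (8.85 - 5.67) = -7.632%, loss ≈ 7801 × 7.632/100 ≈ 595.
Total lost output = 451 + 861 + 878 + 541 + 595 = 3326 billion.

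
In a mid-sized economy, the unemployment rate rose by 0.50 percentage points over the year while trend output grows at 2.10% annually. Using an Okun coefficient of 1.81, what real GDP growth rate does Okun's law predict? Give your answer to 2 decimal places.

Growth-rate Okun's law: g_Y = g_Y* - β × Δu.
g_Y = 2.10 - 1.81 × (0.50) = 2.1 - 0.905 = 1.195%, i.e. 1.20% to 2 d.p.

1.20%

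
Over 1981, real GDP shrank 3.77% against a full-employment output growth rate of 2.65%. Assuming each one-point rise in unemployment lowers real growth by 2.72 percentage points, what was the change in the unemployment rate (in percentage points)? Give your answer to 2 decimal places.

Growth-rate Okun's law: g_Y = g_Y* - β × Δu, so Δu = (g_Y* - g_Y)/β.
Δu = (2.65 + 3.77)/2.72 = 6.42/2.72 = 2.36 percentage points.

2.36 percentage points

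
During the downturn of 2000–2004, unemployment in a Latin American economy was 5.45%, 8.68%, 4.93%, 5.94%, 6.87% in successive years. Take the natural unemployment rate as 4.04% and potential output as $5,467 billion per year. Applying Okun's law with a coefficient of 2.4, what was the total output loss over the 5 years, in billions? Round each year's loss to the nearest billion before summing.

$1,531 billion

Year 2000: gap = -2.4 × (5.45 - 4.04) = -3.384%, loss ≈ 5467 × 3.384/100 ≈ 185.
Year 2001: gap = -2.4 × (8.68 - 4.04) = -11.136%, loss ≈ 5467 × 11.136/100 ≈ 609.
Year 2002: gap = -2.4 × (4.93 - 4.04) = -2.136%, loss ≈ 5467 × 2.136/100 ≈ 117.
Year 2003: gap = -2.4 × (5.94 - 4.04) = -4.56%, loss ≈ 5467 × 4.56/100 ≈ 249.
Year 2004: gap = -2.4 × (6.87 - 4.04) = -6.792%, loss ≈ 5467 × 6.792/100 ≈ 371.
Total lost output = 185 + 609 + 117 + 249 + 371 = 1531 billion.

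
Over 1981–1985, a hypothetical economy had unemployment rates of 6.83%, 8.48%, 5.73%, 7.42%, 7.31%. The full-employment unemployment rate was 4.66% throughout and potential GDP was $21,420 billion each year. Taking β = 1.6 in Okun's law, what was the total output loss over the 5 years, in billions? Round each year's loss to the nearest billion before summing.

$4,274 billion

Year 1981: gap = -1.6 × (6.83 - 4.66) = -3.472%, loss ≈ 21420 × 3.472/100 ≈ 744.
Year 1982: gap = -1.6 × (8.48 - 4.66) = -6.112%, loss ≈ 21420 × 6.112/100 ≈ 1309.
Year 1983: gap = -1.6 × (5.73 - 4.66) = -1.712%, loss ≈ 21420 × 1.712/100 ≈ 367.
Year 1984: gap = -1.6 × (7.42 - 4.66) = -4.416%, loss ≈ 21420 × 4.416/100 ≈ 946.
Year 1985: gap = -1.6 × (7.31 - 4.66) = -4.24%, loss ≈ 21420 × 4.24/100 ≈ 908.
Total lost output = 744 + 1309 + 367 + 946 + 908 = 4274 billion.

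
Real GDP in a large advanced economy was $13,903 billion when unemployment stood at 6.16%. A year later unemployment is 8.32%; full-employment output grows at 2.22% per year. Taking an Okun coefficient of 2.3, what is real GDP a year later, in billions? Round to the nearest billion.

$13,521 billion

Δu = 8.32 - 6.16 = 2.16 points.
Okun's law (growth form): g_Y = g_Y* - β × Δu = 2.22 - 2.3 × (2.16) = 2.22 - 4.968 = -2.748%.
Real GDP in the next year = 13903 × (1 - 2.748/100) = 13903 × 0.97252 ≈ 13521 billion.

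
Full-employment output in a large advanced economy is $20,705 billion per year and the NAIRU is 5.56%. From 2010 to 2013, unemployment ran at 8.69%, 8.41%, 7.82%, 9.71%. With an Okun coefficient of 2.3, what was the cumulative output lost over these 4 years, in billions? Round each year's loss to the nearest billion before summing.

$5,900 billion

Year 2010: gap = -2.3 × (8.69 - 5.56) = -7.199%, loss ≈ 20705 × 7.199/100 ≈ 1491.
Year 2011: gap = -2.3 × (8.41 - 5.56) = -6.555%, loss ≈ 20705 × 6.555/100 ≈ 1357.
Year 2012: gap = -2.3 × (7.82 - 5.56) = -5.198%, loss ≈ 20705 × 5.198/100 ≈ 1076.
Year 2013: gap = -2.3 × (9.71 - 5.56) = -9.545%, loss ≈ 20705 × 9.545/100 ≈ 1976.
Total lost output = 1491 + 1357 + 1076 + 1976 = 5900 billion.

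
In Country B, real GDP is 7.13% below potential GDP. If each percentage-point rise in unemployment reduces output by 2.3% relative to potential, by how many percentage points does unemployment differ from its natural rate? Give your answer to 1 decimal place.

3.1 percentage points

Okun's law: output gap = -β × (u - u*), so u - u* = -(output gap)/β.
u - u* = -(-7.13)/2.3 = 3.1 percentage points.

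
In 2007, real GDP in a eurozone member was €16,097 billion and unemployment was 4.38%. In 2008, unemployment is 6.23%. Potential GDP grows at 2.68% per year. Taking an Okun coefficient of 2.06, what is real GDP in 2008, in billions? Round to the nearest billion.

Δu = 6.23 - 4.38 = 1.85 points.
Okun's law (growth form): g_Y = g_Y* - β × Δu = 2.68 - 2.06 × (1.85) = 2.68 - 3.811 = -1.131%.
Real GDP in the next year = 16097 × (1 - 1.131/100) = 16097 × 0.98869 ≈ 15915 billion.

€15,915 billion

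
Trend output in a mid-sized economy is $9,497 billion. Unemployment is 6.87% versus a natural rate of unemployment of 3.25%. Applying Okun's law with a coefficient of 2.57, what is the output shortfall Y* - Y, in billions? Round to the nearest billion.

$884 billion

Output gap = -2.57 × (6.87 - 3.25) = -2.57 × 3.62 = -9.3034%.
Actual GDP ≈ 9497 × 0.906966 ≈ 8613 billion, so the shortfall is 9497 - 8613 = 884 billion.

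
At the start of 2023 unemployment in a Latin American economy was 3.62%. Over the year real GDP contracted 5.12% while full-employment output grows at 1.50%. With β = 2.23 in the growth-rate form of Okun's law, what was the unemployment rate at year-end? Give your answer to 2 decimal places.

Growth-rate Okun's law: g_Y = g_Y* - β × Δu, so Δu = (g_Y* - g_Y)/β.
Δu = (1.5 + 5.12)/2.23 = 6.62/2.23 = 2.97 percentage points.
Year-end unemployment = 3.62 + 2.97 = 6.59%.

6.59%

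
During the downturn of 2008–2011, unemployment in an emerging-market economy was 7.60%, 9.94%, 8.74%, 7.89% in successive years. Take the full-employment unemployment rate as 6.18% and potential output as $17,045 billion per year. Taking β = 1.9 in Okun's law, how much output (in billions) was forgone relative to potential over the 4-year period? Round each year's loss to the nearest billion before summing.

$3,061 billion

Year 2008: gap = -1.9 × (7.6 - 6.18) = -2.698%, loss ≈ 17045 × 2.698/100 ≈ 460.
Year 2009: gap = -1.9 × (9.94 - 6.18) = -7.144%, loss ≈ 17045 × 7.144/100 ≈ 1218.
Year 2010: gap = -1.9 × (8.74 - 6.18) = -4.864%, loss ≈ 17045 × 4.864/100 ≈ 829.
Year 2011: gap = -1.9 × (7.89 - 6.18) = -3.249%, loss ≈ 17045 × 3.249/100 ≈ 554.
Total lost output = 460 + 1218 + 829 + 554 = 3061 billion.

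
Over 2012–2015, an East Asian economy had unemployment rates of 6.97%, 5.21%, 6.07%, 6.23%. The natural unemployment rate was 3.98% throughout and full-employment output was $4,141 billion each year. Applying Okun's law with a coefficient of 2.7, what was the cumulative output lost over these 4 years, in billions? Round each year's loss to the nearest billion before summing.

Year 2012: gap = -2.7 × (6.97 - 3.98) = -8.073%, loss ≈ 4141 × 8.073/100 ≈ 334.
Year 2013: gap = -2.7 × (5.21 - 3.98) = -3.321%, loss ≈ 4141 × 3.321/100 ≈ 138.
Year 2014: gap = -2.7 × (6.07 - 3.98) = -5.643%, loss ≈ 4141 × 5.643/100 ≈ 234.
Year 2015: gap = -2.7 × (6.23 - 3.98) = -6.075%, loss ≈ 4141 × 6.075/100 ≈ 252.
Total lost output = 334 + 138 + 234 + 252 = 958 billion.

$958 billion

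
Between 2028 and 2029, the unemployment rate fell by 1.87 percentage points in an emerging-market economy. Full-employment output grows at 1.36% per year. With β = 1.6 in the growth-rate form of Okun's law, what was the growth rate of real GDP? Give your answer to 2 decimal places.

Growth-rate Okun's law: g_Y = g_Y* - β × Δu.
g_Y = 1.36 - 1.6 × (-1.87) = 1.36 + 2.992 = 4.352%, i.e. 4.35% to 2 d.p.

4.35%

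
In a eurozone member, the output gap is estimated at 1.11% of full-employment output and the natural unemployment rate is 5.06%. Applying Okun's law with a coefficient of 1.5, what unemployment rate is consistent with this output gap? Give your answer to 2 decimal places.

From Okun's law, u - u* = -(output gap)/β = -(1.11)/1.5 = -0.74 points.
So u = 5.06 - 0.74 = 4.32%.

4.32%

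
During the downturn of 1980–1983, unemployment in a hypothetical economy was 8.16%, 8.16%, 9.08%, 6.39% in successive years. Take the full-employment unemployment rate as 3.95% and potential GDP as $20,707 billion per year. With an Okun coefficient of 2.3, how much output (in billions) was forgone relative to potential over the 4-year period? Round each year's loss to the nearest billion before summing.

$7,615 billion

Year 1980: gap = -2.3 × (8.16 - 3.95) = -9.683%, loss ≈ 20707 × 9.683/100 ≈ 2005.
Year 1981: gap = -2.3 × (8.16 - 3.95) = -9.683%, loss ≈ 20707 × 9.683/100 ≈ 2005.
Year 1982: gap = -2.3 × (9.08 - 3.95) = -11.799%, loss ≈ 20707 × 11.799/100 ≈ 2443.
Year 1983: gap = -2.3 × (6.39 - 3.95) = -5.612%, loss ≈ 20707 × 5.612/100 ≈ 1162.
Total lost output = 2005 + 2005 + 2443 + 1162 = 7615 billion.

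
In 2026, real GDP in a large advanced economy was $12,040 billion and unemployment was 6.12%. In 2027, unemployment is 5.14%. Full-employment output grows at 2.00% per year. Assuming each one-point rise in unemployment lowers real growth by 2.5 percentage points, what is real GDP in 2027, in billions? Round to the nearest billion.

$12,576 billion

Δu = 5.14 - 6.12 = -0.98 points.
Okun's law (growth form): g_Y = g_Y* - β × Δu = 2.00 - 2.5 × (-0.98) = 2 + 2.45 = 4.45%.
Real GDP in the next year = 12040 × (1 + 4.45/100) = 12040 × 1.0445 ≈ 12576 billion.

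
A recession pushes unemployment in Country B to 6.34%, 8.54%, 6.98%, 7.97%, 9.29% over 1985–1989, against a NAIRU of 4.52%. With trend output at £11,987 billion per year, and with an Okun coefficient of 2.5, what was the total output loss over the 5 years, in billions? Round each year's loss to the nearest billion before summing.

£4,950 billion

Year 1985: gap = -2.5 × (6.34 - 4.52) = -4.55%, loss ≈ 11987 × 4.55/100 ≈ 545.
Year 1986: gap = -2.5 × (8.54 - 4.52) = -10.05%, loss ≈ 11987 × 10.05/100 ≈ 1205.
Year 1987: gap = -2.5 × (6.98 - 4.52) = -6.15%, loss ≈ 11987 × 6.15/100 ≈ 737.
Year 1988: gap = -2.5 × (7.97 - 4.52) = -8.625%, loss ≈ 11987 × 8.625/100 ≈ 1034.
Year 1989: gap = -2.5 × (9.29 - 4.52) = -11.925%, loss ≈ 11987 × 11.925/100 ≈ 1429.
Total lost output = 545 + 1205 + 737 + 1034 + 1429 = 4950 billion.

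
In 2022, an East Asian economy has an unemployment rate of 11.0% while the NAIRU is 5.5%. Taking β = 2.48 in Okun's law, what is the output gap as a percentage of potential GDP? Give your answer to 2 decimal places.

The unemployment gap is 11 - 5.5 = 5.5 percentage points.
Okun's law gives an output gap of -2.48 × 5.5 = -13.64%, i.e. 13.64% below potential.

-13.64%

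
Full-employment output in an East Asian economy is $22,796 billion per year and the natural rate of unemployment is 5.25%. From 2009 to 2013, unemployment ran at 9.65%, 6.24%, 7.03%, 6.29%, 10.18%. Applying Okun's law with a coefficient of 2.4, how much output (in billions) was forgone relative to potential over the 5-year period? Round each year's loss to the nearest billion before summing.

$7,189 billion

Year 2009: gap = -2.4 × (9.65 - 5.25) = -10.56%, loss ≈ 22796 × 10.56/100 ≈ 2407.
Year 2010: gap = -2.4 × (6.24 - 5.25) = -2.376%, loss ≈ 22796 × 2.376/100 ≈ 542.
Year 2011: gap = -2.4 × (7.03 - 5.25) = -4.272%, loss ≈ 22796 × 4.272/100 ≈ 974.
Year 2012: gap = -2.4 × (6.29 - 5.25) = -2.496%, loss ≈ 22796 × 2.496/100 ≈ 569.
Year 2013: gap = -2.4 × (10.18 - 5.25) = -11.832%, loss ≈ 22796 × 11.832/100 ≈ 2697.
Total lost output = 2407 + 542 + 974 + 569 + 2697 = 7189 billion.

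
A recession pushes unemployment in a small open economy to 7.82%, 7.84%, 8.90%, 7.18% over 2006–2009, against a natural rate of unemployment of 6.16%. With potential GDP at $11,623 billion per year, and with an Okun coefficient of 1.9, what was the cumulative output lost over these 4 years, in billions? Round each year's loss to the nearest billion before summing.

$1,568 billion

Year 2006: gap = -1.9 × (7.82 - 6.16) = -3.154%, loss ≈ 11623 × 3.154/100 ≈ 367.
Year 2007: gap = -1.9 × (7.84 - 6.16) = -3.192%, loss ≈ 11623 × 3.192/100 ≈ 371.
Year 2008: gap = -1.9 × (8.9 - 6.16) = -5.206%, loss ≈ 11623 × 5.206/100 ≈ 605.
Year 2009: gap = -1.9 × (7.18 - 6.16) = -1.938%, loss ≈ 11623 × 1.938/100 ≈ 225.
Total lost output = 367 + 371 + 605 + 225 = 1568 billion.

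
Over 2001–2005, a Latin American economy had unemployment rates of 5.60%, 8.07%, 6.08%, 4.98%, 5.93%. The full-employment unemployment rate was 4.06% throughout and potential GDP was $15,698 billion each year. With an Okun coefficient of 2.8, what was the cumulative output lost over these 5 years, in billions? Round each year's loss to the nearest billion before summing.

Year 2001: gap = -2.8 × (5.6 - 4.06) = -4.312%, loss ≈ 15698 × 4.312/100 ≈ 677.
Year 2002: gap = -2.8 × (8.07 - 4.06) = -11.228%, loss ≈ 15698 × 11.228/100 ≈ 1763.
Year 2003: gap = -2.8 × (6.08 - 4.06) = -5.656%, loss ≈ 15698 × 5.656/100 ≈ 888.
Year 2004: gap = -2.8 × (4.98 - 4.06) = -2.576%, loss ≈ 15698 × 2.576/100 ≈ 404.
Year 2005: gap = -2.8 × (5.93 - 4.06) = -5.236%, loss ≈ 15698 × 5.236/100 ≈ 822.
Total lost output = 677 + 1763 + 888 + 404 + 822 = 4554 billion.

$4,554 billion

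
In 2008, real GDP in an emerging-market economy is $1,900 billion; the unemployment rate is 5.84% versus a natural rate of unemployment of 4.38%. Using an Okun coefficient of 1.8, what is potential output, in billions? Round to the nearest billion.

Unemployment gap = 5.84 - 4.38 = 1.46 points, so output gap = -1.8 × 1.46 = -2.628%.
Since Y = Y* × (1 + gap/100), Y* = 1900/0.97372 ≈ 1951 billion.

$1,951 billion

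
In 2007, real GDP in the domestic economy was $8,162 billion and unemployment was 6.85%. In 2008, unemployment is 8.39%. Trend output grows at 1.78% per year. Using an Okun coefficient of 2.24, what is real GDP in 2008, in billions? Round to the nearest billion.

Δu = 8.39 - 6.85 = 1.54 points.
Okun's law (growth form): g_Y = g_Y* - β × Δu = 1.78 - 2.24 × (1.54) = 1.78 - 3.4496 = -1.6696%.
Real GDP in the next year = 8162 × (1 - 1.6696/100) = 8162 × 0.983304 ≈ 8026 billion.

$8,026 billion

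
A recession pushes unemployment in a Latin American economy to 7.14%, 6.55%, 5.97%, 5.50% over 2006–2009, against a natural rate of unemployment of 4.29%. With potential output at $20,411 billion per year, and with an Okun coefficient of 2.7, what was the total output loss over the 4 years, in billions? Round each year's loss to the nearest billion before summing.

$4,409 billion

Year 2006: gap = -2.7 × (7.14 - 4.29) = -7.695%, loss ≈ 20411 × 7.695/100 ≈ 1571.
Year 2007: gap = -2.7 × (6.55 - 4.29) = -6.102%, loss ≈ 20411 × 6.102/100 ≈ 1245.
Year 2008: gap = -2.7 × (5.97 - 4.29) = -4.536%, loss ≈ 20411 × 4.536/100 ≈ 926.
Year 2009: gap = -2.7 × (5.5 - 4.29) = -3.267%, loss ≈ 20411 × 3.267/100 ≈ 667.
Total lost output = 1571 + 1245 + 926 + 667 = 4409 billion.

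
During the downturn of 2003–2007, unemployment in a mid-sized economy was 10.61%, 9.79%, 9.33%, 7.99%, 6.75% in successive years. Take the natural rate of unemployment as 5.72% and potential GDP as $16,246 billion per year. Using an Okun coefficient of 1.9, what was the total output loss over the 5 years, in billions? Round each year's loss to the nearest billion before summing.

$4,898 billion

Year 2003: gap = -1.9 × (10.61 - 5.72) = -9.291%, loss ≈ 16246 × 9.291/100 ≈ 1509.
Year 2004: gap = -1.9 × (9.79 - 5.72) = -7.733%, loss ≈ 16246 × 7.733/100 ≈ 1256.
Year 2005: gap = -1.9 × (9.33 - 5.72) = -6.859%, loss ≈ 16246 × 6.859/100 ≈ 1114.
Year 2006: gap = -1.9 × (7.99 - 5.72) = -4.313%, loss ≈ 16246 × 4.313/100 ≈ 701.
Year 2007: gap = -1.9 × (6.75 - 5.72) = -1.957%, loss ≈ 16246 × 1.957/100 ≈ 318.
Total lost output = 1509 + 1256 + 1114 + 701 + 318 = 4898 billion.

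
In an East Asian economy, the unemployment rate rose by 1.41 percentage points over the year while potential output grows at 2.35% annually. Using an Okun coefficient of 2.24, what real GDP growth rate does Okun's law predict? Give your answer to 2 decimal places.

-0.81%

Growth-rate Okun's law: g_Y = g_Y* - β × Δu.
g_Y = 2.35 - 2.24 × (1.41) = 2.35 - 3.1584 = -0.8084%, i.e. -0.81% to 2 d.p.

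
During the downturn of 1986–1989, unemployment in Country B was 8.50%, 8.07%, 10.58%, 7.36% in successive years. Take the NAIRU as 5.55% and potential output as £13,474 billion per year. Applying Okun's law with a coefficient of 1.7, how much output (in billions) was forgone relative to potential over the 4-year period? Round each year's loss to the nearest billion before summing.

Year 1986: gap = -1.7 × (8.5 - 5.55) = -5.015%, loss ≈ 13474 × 5.015/100 ≈ 676.
Year 1987: gap = -1.7 × (8.07 - 5.55) = -4.284%, loss ≈ 13474 × 4.284/100 ≈ 577.
Year 1988: gap = -1.7 × (10.58 - 5.55) = -8.551%, loss ≈ 13474 × 8.551/100 ≈ 1152.
Year 1989: gap = -1.7 × (7.36 - 5.55) = -3.077%, loss ≈ 13474 × 3.077/100 ≈ 415.
Total lost output = 676 + 577 + 1152 + 415 = 2820 billion.

£2,820 billion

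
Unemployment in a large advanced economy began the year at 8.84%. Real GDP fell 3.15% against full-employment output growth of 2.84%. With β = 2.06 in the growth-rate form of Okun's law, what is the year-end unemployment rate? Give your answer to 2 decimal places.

11.75%

Growth-rate Okun's law: g_Y = g_Y* - β × Δu, so Δu = (g_Y* - g_Y)/β.
Δu = (2.84 + 3.15)/2.06 = 5.99/2.06 = 2.91 percentage points.
Year-end unemployment = 8.84 + 2.91 = 11.75%.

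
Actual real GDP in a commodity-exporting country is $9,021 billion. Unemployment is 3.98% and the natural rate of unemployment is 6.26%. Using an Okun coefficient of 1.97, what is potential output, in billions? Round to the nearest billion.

Unemployment gap = 3.98 - 6.26 = -2.28 points, so output gap = -1.97 × (-2.28) = 4.4916%.
Since Y = Y* × (1 + gap/100), Y* = 9021/1.044916 ≈ 8633 billion.

$8,633 billion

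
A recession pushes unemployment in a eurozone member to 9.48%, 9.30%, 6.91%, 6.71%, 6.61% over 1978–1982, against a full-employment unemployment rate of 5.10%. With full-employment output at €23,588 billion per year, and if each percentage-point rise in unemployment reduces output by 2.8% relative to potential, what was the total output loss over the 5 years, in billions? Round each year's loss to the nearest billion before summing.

€8,922 billion

Year 1978: gap = -2.8 × (9.48 - 5.1) = -12.264%, loss ≈ 23588 × 12.264/100 ≈ 2893.
Year 1979: gap = -2.8 × (9.3 - 5.1) = -11.76%, loss ≈ 23588 × 11.76/100 ≈ 2774.
Year 1980: gap = -2.8 × (6.91 - 5.1) = -5.068%, loss ≈ 23588 × 5.068/100 ≈ 1195.
Year 1981: gap = -2.8 × (6.71 - 5.1) = -4.508%, loss ≈ 23588 × 4.508/100 ≈ 1063.
Year 1982: gap = -2.8 × (6.61 - 5.1) = -4.228%, loss ≈ 23588 × 4.228/100 ≈ 997.
Total lost output = 2893 + 2774 + 1195 + 1063 + 997 = 8922 billion.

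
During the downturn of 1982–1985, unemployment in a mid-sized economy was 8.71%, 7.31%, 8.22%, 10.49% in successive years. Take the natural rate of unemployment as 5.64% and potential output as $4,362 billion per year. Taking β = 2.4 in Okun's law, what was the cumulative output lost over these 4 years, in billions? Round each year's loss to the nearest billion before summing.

Year 1982: gap = -2.4 × (8.71 - 5.64) = -7.368%, loss ≈ 4362 × 7.368/100 ≈ 321.
Year 1983: gap = -2.4 × (7.31 - 5.64) = -4.008%, loss ≈ 4362 × 4.008/100 ≈ 175.
Year 1984: gap = -2.4 × (8.22 - 5.64) = -6.192%, loss ≈ 4362 × 6.192/100 ≈ 270.
Year 1985: gap = -2.4 × (10.49 - 5.64) = -11.64%, loss ≈ 4362 × 11.64/100 ≈ 508.
Total lost output = 321 + 175 + 270 + 508 = 1274 billion.

$1,274 billion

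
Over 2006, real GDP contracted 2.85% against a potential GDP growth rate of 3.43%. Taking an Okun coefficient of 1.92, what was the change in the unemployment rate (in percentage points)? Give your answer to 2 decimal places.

3.27 percentage points

Growth-rate Okun's law: g_Y = g_Y* - β × Δu, so Δu = (g_Y* - g_Y)/β.
Δu = (3.43 + 2.85)/1.92 = 6.28/1.92 = 3.27 percentage points.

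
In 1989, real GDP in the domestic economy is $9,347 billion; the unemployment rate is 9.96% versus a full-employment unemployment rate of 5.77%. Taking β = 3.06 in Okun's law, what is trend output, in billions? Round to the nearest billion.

$10,722 billion

Unemployment gap = 9.96 - 5.77 = 4.19 points, so output gap = -3.06 × 4.19 = -12.8214%.
Since Y = Y* × (1 + gap/100), Y* = 9347/0.871786 ≈ 10722 billion.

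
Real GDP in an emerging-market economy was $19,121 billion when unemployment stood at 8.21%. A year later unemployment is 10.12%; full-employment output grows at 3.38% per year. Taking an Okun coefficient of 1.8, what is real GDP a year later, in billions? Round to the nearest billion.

$19,110 billion

Δu = 10.12 - 8.21 = 1.91 points.
Okun's law (growth form): g_Y = g_Y* - β × Δu = 3.38 - 1.8 × (1.91) = 3.38 - 3.438 = -0.058%.
Real GDP in the next year = 19121 × (1 - 0.058/100) = 19121 × 0.99942 ≈ 19110 billion.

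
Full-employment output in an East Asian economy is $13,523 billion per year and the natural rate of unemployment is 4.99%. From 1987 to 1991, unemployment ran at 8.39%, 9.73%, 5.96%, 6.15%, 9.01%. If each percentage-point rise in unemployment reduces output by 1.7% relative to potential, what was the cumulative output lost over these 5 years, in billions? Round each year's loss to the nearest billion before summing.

Year 1987: gap = -1.7 × (8.39 - 4.99) = -5.78%, loss ≈ 13523 × 5.78/100 ≈ 782.
Year 1988: gap = -1.7 × (9.73 - 4.99) = -8.058%, loss ≈ 13523 × 8.058/100 ≈ 1090.
Year 1989: gap = -1.7 × (5.96 - 4.99) = -1.649%, loss ≈ 13523 × 1.649/100 ≈ 223.
Year 1990: gap = -1.7 × (6.15 - 4.99) = -1.972%, loss ≈ 13523 × 1.972/100 ≈ 267.
Year 1991: gap = -1.7 × (9.01 - 4.99) = -6.834%, loss ≈ 13523 × 6.834/100 ≈ 924.
Total lost output = 782 + 1090 + 223 + 267 + 924 = 3286 billion.

$3,286 billion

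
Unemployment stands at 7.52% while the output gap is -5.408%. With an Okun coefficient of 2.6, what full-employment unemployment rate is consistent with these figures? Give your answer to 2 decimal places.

From Okun's law, u - u* = -(output gap)/β = -(-5.408)/2.6 = 2.08 points.
So u* = 7.52 - 2.08 = 5.44%.

5.44%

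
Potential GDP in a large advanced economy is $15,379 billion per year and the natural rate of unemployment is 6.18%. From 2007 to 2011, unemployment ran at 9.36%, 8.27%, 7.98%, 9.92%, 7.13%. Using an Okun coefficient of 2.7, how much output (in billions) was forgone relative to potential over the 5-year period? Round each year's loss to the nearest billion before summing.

$4,882 billion

Year 2007: gap = -2.7 × (9.36 - 6.18) = -8.586%, loss ≈ 15379 × 8.586/100 ≈ 1320.
Year 2008: gap = -2.7 × (8.27 - 6.18) = -5.643%, loss ≈ 15379 × 5.643/100 ≈ 868.
Year 2009: gap = -2.7 × (7.98 - 6.18) = -4.86%, loss ≈ 15379 × 4.86/100 ≈ 747.
Year 2010: gap = -2.7 × (9.92 - 6.18) = -10.098%, loss ≈ 15379 × 10.098/100 ≈ 1553.
Year 2011: gap = -2.7 × (7.13 - 6.18) = -2.565%, loss ≈ 15379 × 2.565/100 ≈ 394.
Total lost output = 1320 + 868 + 747 + 1553 + 394 = 4882 billion.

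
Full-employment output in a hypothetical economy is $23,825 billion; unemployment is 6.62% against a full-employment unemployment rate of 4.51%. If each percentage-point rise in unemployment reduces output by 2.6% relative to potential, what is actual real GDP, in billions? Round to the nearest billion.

$22,518 billion

Unemployment gap = 6.62 - 4.51 = 2.11 points, so the output gap is -2.6 × 2.11 = -5.486%.
Actual GDP = 23825 × (1 - 5.486/100) = 23825 × 0.94514 ≈ 22518 billion.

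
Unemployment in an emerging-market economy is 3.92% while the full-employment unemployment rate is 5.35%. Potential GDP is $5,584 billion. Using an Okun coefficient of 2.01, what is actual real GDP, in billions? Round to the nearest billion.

$5,745 billion

Unemployment gap = 3.92 - 5.35 = -1.43 points, so the output gap is -2.01 × (-1.43) = 2.8743%.
Actual GDP = 5584 × (1 + 2.8743/100) = 5584 × 1.028743 ≈ 5745 billion.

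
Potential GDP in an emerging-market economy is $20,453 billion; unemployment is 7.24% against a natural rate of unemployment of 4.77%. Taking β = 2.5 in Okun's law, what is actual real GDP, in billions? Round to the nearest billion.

Unemployment gap = 7.24 - 4.77 = 2.47 points, so the output gap is -2.5 × 2.47 = -6.175%.
Actual GDP = 20453 × (1 - 6.175/100) = 20453 × 0.93825 ≈ 19190 billion.

$19,190 billion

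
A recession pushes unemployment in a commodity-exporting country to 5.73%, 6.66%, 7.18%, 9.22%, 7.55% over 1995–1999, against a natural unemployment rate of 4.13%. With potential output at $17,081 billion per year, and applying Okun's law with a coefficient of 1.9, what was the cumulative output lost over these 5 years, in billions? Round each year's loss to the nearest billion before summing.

$5,092 billion

Year 1995: gap = -1.9 × (5.73 - 4.13) = -3.04%, loss ≈ 17081 × 3.04/100 ≈ 519.
Year 1996: gap = -1.9 × (6.66 - 4.13) = -4.807%, loss ≈ 17081 × 4.807/100 ≈ 821.
Year 1997: gap = -1.9 × (7.18 - 4.13) = -5.795%, loss ≈ 17081 × 5.795/100 ≈ 990.
Year 1998: gap = -1.9 × (9.22 - 4.13) = -9.671%, loss ≈ 17081 × 9.671/100 ≈ 1652.
Year 1999: gap = -1.9 × (7.55 - 4.13) = -6.498%, loss ≈ 17081 × 6.498/100 ≈ 1110.
Total lost output = 519 + 821 + 990 + 1652 + 1110 = 5092 billion.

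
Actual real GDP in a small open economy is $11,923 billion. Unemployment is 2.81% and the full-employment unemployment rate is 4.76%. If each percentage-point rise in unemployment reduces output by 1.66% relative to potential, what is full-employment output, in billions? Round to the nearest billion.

Unemployment gap = 2.81 - 4.76 = -1.95 points, so output gap = -1.66 × (-1.95) = 3.237%.
Since Y = Y* × (1 + gap/100), Y* = 11923/1.03237 ≈ 11549 billion.

$11,549 billion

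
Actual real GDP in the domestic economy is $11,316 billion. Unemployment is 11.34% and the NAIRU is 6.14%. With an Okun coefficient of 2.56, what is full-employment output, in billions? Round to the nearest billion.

$13,054 billion

Unemployment gap = 11.34 - 6.14 = 5.2 points, so output gap = -2.56 × 5.2 = -13.312%.
Since Y = Y* × (1 + gap/100), Y* = 11316/0.86688 ≈ 13054 billion.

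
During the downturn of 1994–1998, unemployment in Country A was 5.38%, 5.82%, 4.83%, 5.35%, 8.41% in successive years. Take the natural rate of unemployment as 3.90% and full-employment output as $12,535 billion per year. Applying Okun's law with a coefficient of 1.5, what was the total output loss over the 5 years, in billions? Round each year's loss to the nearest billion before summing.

Year 1994: gap = -1.5 × (5.38 - 3.9) = -2.22%, loss ≈ 12535 × 2.22/100 ≈ 278.
Year 1995: gap = -1.5 × (5.82 - 3.9) = -2.88%, loss ≈ 12535 × 2.88/100 ≈ 361.
Year 1996: gap = -1.5 × (4.83 - 3.9) = -1.395%, loss ≈ 12535 × 1.395/100 ≈ 175.
Year 1997: gap = -1.5 × (5.35 - 3.9) = -2.175%, loss ≈ 12535 × 2.175/100 ≈ 273.
Year 1998: gap = -1.5 × (8.41 - 3.9) = -6.765%, loss ≈ 12535 × 6.765/100 ≈ 848.
Total lost output = 278 + 361 + 175 + 273 + 848 = 1935 billion.

$1,935 billion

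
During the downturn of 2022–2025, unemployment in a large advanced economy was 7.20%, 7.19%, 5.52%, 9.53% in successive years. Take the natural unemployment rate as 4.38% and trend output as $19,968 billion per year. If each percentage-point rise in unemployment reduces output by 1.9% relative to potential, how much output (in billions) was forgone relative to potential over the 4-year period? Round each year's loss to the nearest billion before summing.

Year 2022: gap = -1.9 × (7.2 - 4.38) = -5.358%, loss ≈ 19968 × 5.358/100 ≈ 1070.
Year 2023: gap = -1.9 × (7.19 - 4.38) = -5.339%, loss ≈ 19968 × 5.339/100 ≈ 1066.
Year 2024: gap = -1.9 × (5.52 - 4.38) = -2.166%, loss ≈ 19968 × 2.166/100 ≈ 433.
Year 2025: gap = -1.9 × (9.53 - 4.38) = -9.785%, loss ≈ 19968 × 9.785/100 ≈ 1954.
Total lost output = 1070 + 1066 + 433 + 1954 = 4523 billion.

$4,523 billion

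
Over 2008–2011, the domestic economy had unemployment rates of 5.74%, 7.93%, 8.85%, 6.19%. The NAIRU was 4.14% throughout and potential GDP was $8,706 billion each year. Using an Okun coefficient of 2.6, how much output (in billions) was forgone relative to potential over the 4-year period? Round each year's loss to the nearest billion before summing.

$2,750 billion

Year 2008: gap = -2.6 × (5.74 - 4.14) = -4.16%, loss ≈ 8706 × 4.16/100 ≈ 362.
Year 2009: gap = -2.6 × (7.93 - 4.14) = -9.854%, loss ≈ 8706 × 9.854/100 ≈ 858.
Year 2010: gap = -2.6 × (8.85 - 4.14) = -12.246%, loss ≈ 8706 × 12.246/100 ≈ 1066.
Year 2011: gap = -2.6 × (6.19 - 4.14) = -5.33%, loss ≈ 8706 × 5.33/100 ≈ 464.
Total lost output = 362 + 858 + 1066 + 464 = 2750 billion.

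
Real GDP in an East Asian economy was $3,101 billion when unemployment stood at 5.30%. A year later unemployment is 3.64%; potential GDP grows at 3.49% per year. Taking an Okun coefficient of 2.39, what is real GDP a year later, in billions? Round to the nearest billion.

Δu = 3.64 - 5.3 = -1.66 points.
Okun's law (growth form): g_Y = g_Y* - β × Δu = 3.49 - 2.39 × (-1.66) = 3.49 + 3.9674 = 7.4574%.
Real GDP in the next year = 3101 × (1 + 7.4574/100) = 3101 × 1.074574 ≈ 3332 billion.

$3,332 billion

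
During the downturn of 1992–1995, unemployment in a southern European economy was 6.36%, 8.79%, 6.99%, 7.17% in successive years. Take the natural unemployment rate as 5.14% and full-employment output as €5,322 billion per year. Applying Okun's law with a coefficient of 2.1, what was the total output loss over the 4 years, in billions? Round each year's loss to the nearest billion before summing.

Year 1992: gap = -2.1 × (6.36 - 5.14) = -2.562%, loss ≈ 5322 × 2.562/100 ≈ 136.
Year 1993: gap = -2.1 × (8.79 - 5.14) = -7.665%, loss ≈ 5322 × 7.665/100 ≈ 408.
Year 1994: gap = -2.1 × (6.99 - 5.14) = -3.885%, loss ≈ 5322 × 3.885/100 ≈ 207.
Year 1995: gap = -2.1 × (7.17 - 5.14) = -4.263%, loss ≈ 5322 × 4.263/100 ≈ 227.
Total lost output = 136 + 408 + 207 + 227 = 978 billion.

€978 billion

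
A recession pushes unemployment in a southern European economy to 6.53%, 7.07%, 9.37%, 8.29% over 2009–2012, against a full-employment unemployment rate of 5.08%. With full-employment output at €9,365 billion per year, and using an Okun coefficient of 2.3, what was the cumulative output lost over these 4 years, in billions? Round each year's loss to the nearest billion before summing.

€2,356 billion

Year 2009: gap = -2.3 × (6.53 - 5.08) = -3.335%, loss ≈ 9365 × 3.335/100 ≈ 312.
Year 2010: gap = -2.3 × (7.07 - 5.08) = -4.577%, loss ≈ 9365 × 4.577/100 ≈ 429.
Year 2011: gap = -2.3 × (9.37 - 5.08) = -9.867%, loss ≈ 9365 × 9.867/100 ≈ 924.
Year 2012: gap = -2.3 × (8.29 - 5.08) = -7.383%, loss ≈ 9365 × 7.383/100 ≈ 691.
Total lost output = 312 + 429 + 924 + 691 = 2356 billion.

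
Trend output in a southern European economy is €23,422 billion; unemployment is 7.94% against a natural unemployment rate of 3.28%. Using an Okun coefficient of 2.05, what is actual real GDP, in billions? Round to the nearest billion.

Unemployment gap = 7.94 - 3.28 = 4.66 points, so the output gap is -2.05 × 4.66 = -9.553%.
Actual GDP = 23422 × (1 - 9.553/100) = 23422 × 0.90447 ≈ 21184 billion.

€21,184 billion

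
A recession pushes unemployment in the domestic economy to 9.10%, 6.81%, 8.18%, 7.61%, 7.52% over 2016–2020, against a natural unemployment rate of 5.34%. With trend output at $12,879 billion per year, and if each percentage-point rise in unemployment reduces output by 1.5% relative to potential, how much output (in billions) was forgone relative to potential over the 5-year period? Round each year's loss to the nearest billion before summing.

$2,419 billion

Year 2016: gap = -1.5 × (9.1 - 5.34) = -5.64%, loss ≈ 12879 × 5.64/100 ≈ 726.
Year 2017: gap = -1.5 × (6.81 - 5.34) = -2.205%, loss ≈ 12879 × 2.205/100 ≈ 284.
Year 2018: gap = -1.5 × (8.18 - 5.34) = -4.26%, loss ≈ 12879 × 4.26/100 ≈ 549.
Year 2019: gap = -1.5 × (7.61 - 5.34) = -3.405%, loss ≈ 12879 × 3.405/100 ≈ 439.
Year 2020: gap = -1.5 × (7.52 - 5.34) = -3.27%, loss ≈ 12879 × 3.27/100 ≈ 421.
Total lost output = 726 + 284 + 549 + 439 + 421 = 2419 billion.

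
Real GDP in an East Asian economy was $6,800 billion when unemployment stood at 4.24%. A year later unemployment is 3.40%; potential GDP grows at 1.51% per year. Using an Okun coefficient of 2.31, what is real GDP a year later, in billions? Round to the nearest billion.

Δu = 3.4 - 4.24 = -0.84 points.
Okun's law (growth form): g_Y = g_Y* - β × Δu = 1.51 - 2.31 × (-0.84) = 1.51 + 1.9404 = 3.4504%.
Real GDP in the next year = 6800 × (1 + 3.4504/100) = 6800 × 1.034504 ≈ 7035 billion.

$7,035 billion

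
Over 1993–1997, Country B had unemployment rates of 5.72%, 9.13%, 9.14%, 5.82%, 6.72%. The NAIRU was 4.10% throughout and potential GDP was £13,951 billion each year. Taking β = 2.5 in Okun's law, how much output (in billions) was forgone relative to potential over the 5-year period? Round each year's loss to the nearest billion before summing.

£5,591 billion

Year 1993: gap = -2.5 × (5.72 - 4.1) = -4.05%, loss ≈ 13951 × 4.05/100 ≈ 565.
Year 1994: gap = -2.5 × (9.13 - 4.1) = -12.575%, loss ≈ 13951 × 12.575/100 ≈ 1754.
Year 1995: gap = -2.5 × (9.14 - 4.1) = -12.6%, loss ≈ 13951 × 12.6/100 ≈ 1758.
Year 1996: gap = -2.5 × (5.82 - 4.1) = -4.3%, loss ≈ 13951 × 4.3/100 ≈ 600.
Year 1997: gap = -2.5 × (6.72 - 4.1) = -6.55%, loss ≈ 13951 × 6.55/100 ≈ 914.
Total lost output = 565 + 1754 + 1758 + 600 + 914 = 5591 billion.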